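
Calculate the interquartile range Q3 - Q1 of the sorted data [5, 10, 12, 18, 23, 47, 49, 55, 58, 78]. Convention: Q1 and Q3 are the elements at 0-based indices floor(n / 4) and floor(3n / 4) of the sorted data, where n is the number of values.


The data has n = 10 elements.
Q1 index = floor(10 / 4) = floor(2.5) = 2; Q3 index = floor(3 * 10 / 4) = floor(7.5) = 7
Q1 = element at index 2 = 12
Q3 = element at index 7 = 55
IQR = 55 - 12 = 43
Final answer: 43


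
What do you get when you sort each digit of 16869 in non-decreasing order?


The number 16869 has digits: 1, 6, 8, 6, 9
Sorted: 1, 6, 6, 8, 9
Joining the sorted digits gives the result.
Final answer: 16689


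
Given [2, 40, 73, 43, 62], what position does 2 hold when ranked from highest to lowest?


Sort descending: [73, 62, 43, 40, 2]
Find 2 in the sorted list.
2 is at position 5.
Final answer: 5


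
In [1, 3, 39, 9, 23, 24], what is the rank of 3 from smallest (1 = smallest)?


Sort ascending: [1, 3, 9, 23, 24, 39]
Find 3 in the sorted list.
3 is at position 2 (1-indexed).
Final answer: 2


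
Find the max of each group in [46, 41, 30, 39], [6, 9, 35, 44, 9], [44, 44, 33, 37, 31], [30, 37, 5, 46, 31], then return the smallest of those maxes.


Find max of each group:
  Group 1: [46, 41, 30, 39] -> max = 46
  Group 2: [6, 9, 35, 44, 9] -> max = 44
  Group 3: [44, 44, 33, 37, 31] -> max = 44
  Group 4: [30, 37, 5, 46, 31] -> max = 46
Maxes: [46, 44, 44, 46]
Minimum of maxes = 44
Final answer: 44


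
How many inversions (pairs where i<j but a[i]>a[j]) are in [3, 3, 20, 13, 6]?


For each element, count the later elements that are smaller than it:
  3 (index 0): smaller elements after it = [] -> 0
  3 (index 1): smaller elements after it = [] -> 0
  20 (index 2): smaller elements after it = [13, 6] -> 2
  13 (index 3): smaller elements after it = [6] -> 1
Total inversions = 0 + 0 + 2 + 1 = 3
Final answer: 3


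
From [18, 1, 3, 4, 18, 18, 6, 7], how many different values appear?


List all unique values:
Distinct values: [1, 3, 4, 6, 7, 18]
Count = 6
Final answer: 6


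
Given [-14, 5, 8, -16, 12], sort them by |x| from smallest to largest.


Compute absolute values:
  |-14| = 14
  |5| = 5
  |8| = 8
  |-16| = 16
  |12| = 12
Absolute values in increasing order: 5 < 8 < 12 < 14 < 16
Listing the original numbers in that order gives the answer.
Final answer: [5, 8, 12, -14, -16]


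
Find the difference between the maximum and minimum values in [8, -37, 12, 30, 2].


Maximum value: 30
Minimum value: -37
Range = 30 - (-37) = 67
Final answer: 67


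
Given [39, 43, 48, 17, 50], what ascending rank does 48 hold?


Sort ascending: [17, 39, 43, 48, 50]
Find 48 in the sorted list.
48 is at position 4 (1-indexed).
Final answer: 4


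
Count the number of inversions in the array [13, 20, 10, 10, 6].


For each element, count the later elements that are smaller than it:
  13 (index 0): smaller elements after it = [10, 10, 6] -> 3
  20 (index 1): smaller elements after it = [10, 10, 6] -> 3
  10 (index 2): smaller elements after it = [6] -> 1
  10 (index 3): smaller elements after it = [6] -> 1
Total inversions = 3 + 3 + 1 + 1 = 8
Final answer: 8


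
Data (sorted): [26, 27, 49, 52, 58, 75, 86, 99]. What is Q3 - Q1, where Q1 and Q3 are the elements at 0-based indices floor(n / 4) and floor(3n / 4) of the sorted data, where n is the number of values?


The data has n = 8 elements.
Q1 index = floor(8 / 4) = floor(2) = 2; Q3 index = floor(3 * 8 / 4) = floor(6) = 6
Q1 = element at index 2 = 49
Q3 = element at index 6 = 86
IQR = 86 - 49 = 37
Final answer: 37


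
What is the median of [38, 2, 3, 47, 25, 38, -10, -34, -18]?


First, sort the list: [-34, -18, -10, 2, 3, 25, 38, 38, 47]
The list has 9 elements (odd count).
The middle index is 4 (0-based), and the element there is 3.
Final answer: 3


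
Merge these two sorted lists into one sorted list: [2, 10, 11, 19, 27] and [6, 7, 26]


List A: [2, 10, 11, 19, 27]
List B: [6, 7, 26]
Repeatedly compare the front elements and take the smaller:
  2 vs 6 -> take 2
  10 vs 6 -> take 6
  10 vs 7 -> take 7
  10 vs 26 -> take 10
  11 vs 26 -> take 11
  19 vs 26 -> take 19
  27 vs 26 -> take 26
  B is exhausted; append the rest of A: [27]
Final answer: [2, 6, 7, 10, 11, 19, 26, 27]


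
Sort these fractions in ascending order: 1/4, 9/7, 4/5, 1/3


Convert to decimal for comparison:
  1/4 = 0.25
  9/7 = 1.2857
  4/5 = 0.8
  1/3 = 0.3333
Decimals in increasing order: 0.25 < 0.3333 < 0.8 < 1.2857
Writing each back as its fraction gives the sorted order.
Final answer: 1/4, 1/3, 4/5, 9/7


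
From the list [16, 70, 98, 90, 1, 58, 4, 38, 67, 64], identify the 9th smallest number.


Sort ascending: [1, 4, 16, 38, 58, 64, 67, 70, 90, 98]
The 9th element (1-indexed) is at index 8.
Value = 90
Final answer: 90


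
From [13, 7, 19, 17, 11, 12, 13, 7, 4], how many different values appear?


List all unique values:
Distinct values: [4, 7, 11, 12, 13, 17, 19]
Count = 7
Final answer: 7


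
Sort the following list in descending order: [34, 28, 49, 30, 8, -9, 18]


Original list: [34, 28, 49, 30, 8, -9, 18]
Repeatedly take the largest remaining element:
  Remaining [34, 28, 49, 30, 8, -9, 18] -> largest is 49
  Remaining [34, 28, 30, 8, -9, 18] -> largest is 34
  Remaining [28, 30, 8, -9, 18] -> largest is 30
  Remaining [28, 8, -9, 18] -> largest is 28
  Remaining [8, -9, 18] -> largest is 18
  Remaining [8, -9] -> largest is 8
  Remaining [-9] -> largest is -9
Collecting the picks in order gives the descending list.
Final answer: [49, 34, 30, 28, 18, 8, -9]


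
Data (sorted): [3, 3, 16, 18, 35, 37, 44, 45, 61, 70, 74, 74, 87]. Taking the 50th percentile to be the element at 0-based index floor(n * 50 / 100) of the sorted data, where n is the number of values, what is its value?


The dataset has n = 13 elements.
Index = floor(13 * 50 / 100) = floor(650 / 100) = floor(6.5) = 6
Counting from index 0 in the sorted data, the element at index 6 is 44.
Final answer: 44


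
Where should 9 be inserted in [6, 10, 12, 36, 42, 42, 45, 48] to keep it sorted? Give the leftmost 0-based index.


List is sorted: [6, 10, 12, 36, 42, 42, 45, 48]
We need the leftmost position where 9 can be inserted, i.e. the first index whose element is >= 9 (or the end of the list if none is).
Binary search with low=0, high=8 (0-based indices):
  low=0, high=8, mid=4: a[4]=42 >= 9, so high = 4
  low=0, high=4, mid=2: a[2]=12 >= 9, so high = 2
  low=0, high=2, mid=1: a[1]=10 >= 9, so high = 1
  low=0, high=1, mid=0: a[0]=6 < 9, so low = 1
Now low = high = 1, so the insertion index is 1.
Final answer: 1


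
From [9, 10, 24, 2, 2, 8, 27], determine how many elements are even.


Check each element:
  9 is odd
  10 is even
  24 is even
  2 is even
  2 is even
  8 is even
  27 is odd
Evens: [10, 24, 2, 2, 8]
Count of evens = 5
Final answer: 5


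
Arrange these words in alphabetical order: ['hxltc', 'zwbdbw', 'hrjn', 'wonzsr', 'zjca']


Compare strings character by character (the first differing letter decides):
  'hrjn' < 'hxltc' since 'r' < 'x' at position 2
  'hxltc' < 'wonzsr' since 'h' < 'w' at position 1
  'wonzsr' < 'zjca' since 'w' < 'z' at position 1
  'zjca' < 'zwbdbw' since 'j' < 'w' at position 2
Chaining these comparisons gives the alphabetical order.
Final answer: ['hrjn', 'hxltc', 'wonzsr', 'zjca', 'zwbdbw']


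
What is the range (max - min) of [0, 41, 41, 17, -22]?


Maximum value: 41
Minimum value: -22
Range = 41 - (-22) = 63
Final answer: 63


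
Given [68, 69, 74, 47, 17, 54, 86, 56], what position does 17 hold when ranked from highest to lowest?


Sort descending: [86, 74, 69, 68, 56, 54, 47, 17]
Find 17 in the sorted list.
17 is at position 8.
Final answer: 8


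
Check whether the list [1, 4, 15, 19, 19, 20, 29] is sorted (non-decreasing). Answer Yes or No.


Check consecutive pairs:
  1 <= 4? True
  4 <= 15? True
  15 <= 19? True
  19 <= 19? True
  19 <= 20? True
  20 <= 29? True
Every consecutive pair is in order, so the list is non-decreasing.
Final answer: Yes


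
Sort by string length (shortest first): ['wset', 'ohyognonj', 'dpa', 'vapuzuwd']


Compute lengths:
  'wset' has length 4
  'ohyognonj' has length 9
  'dpa' has length 3
  'vapuzuwd' has length 8
Lengths in increasing order: 3 < 4 < 8 < 9
Listing the words in that order gives the answer.
Final answer: ['dpa', 'wset', 'vapuzuwd', 'ohyognonj']


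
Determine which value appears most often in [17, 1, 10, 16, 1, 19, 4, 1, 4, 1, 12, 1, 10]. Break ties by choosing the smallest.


Count the frequency of each value:
  1 appears 5 time(s)
  4 appears 2 time(s)
  10 appears 2 time(s)
  12 appears 1 time(s)
  16 appears 1 time(s)
  17 appears 1 time(s)
  19 appears 1 time(s)
Maximum frequency is 5.
Only 1 reaches that frequency, so it is the mode.
Final answer: 1


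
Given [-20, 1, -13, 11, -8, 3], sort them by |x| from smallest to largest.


Compute absolute values:
  |-20| = 20
  |1| = 1
  |-13| = 13
  |11| = 11
  |-8| = 8
  |3| = 3
Absolute values in increasing order: 1 < 3 < 8 < 11 < 13 < 20
Listing the original numbers in that order gives the answer.
Final answer: [1, 3, -8, 11, -13, -20]


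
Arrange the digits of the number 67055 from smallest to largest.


The number 67055 has digits: 6, 7, 0, 5, 5
Sorted: 0, 5, 5, 6, 7
Joining the sorted digits gives the result.
Final answer: 05567


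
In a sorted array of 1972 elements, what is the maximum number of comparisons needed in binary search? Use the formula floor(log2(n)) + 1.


Binary search halves the search space each step.
Maximum comparisons = floor(log2(1972)) + 1
log2(1972) = 10.9454
floor(log2(1972)) = 10, so 10 + 1 = 11
Final answer: 11


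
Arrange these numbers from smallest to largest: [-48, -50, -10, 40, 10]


Original list: [-48, -50, -10, 40, 10]
Repeatedly take the smallest remaining element:
  Remaining [-48, -50, -10, 40, 10] -> smallest is -50
  Remaining [-48, -10, 40, 10] -> smallest is -48
  Remaining [-10, 40, 10] -> smallest is -10
  Remaining [40, 10] -> smallest is 10
  Remaining [40] -> smallest is 40
Collecting the picks in order gives the sorted list.
Final answer: [-50, -48, -10, 10, 40]


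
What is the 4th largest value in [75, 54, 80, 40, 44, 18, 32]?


Sort descending: [80, 75, 54, 44, 40, 32, 18]
The 4th element (1-indexed) is at index 3.
Value = 44
Final answer: 44


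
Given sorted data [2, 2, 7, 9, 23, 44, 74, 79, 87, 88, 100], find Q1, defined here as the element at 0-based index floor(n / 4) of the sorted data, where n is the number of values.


The list has n = 11 elements.
Q1 index = floor(11 / 4) = floor(2.75) = 2
Counting from index 0 in the sorted data, the element at index 2 is 7.
Final answer: 7


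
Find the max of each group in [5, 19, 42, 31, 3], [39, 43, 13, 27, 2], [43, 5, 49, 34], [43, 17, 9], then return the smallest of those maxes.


Find max of each group:
  Group 1: [5, 19, 42, 31, 3] -> max = 42
  Group 2: [39, 43, 13, 27, 2] -> max = 43
  Group 3: [43, 5, 49, 34] -> max = 49
  Group 4: [43, 17, 9] -> max = 43
Maxes: [42, 43, 49, 43]
Minimum of maxes = 42
Final answer: 42


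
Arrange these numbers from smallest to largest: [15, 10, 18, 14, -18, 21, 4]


Original list: [15, 10, 18, 14, -18, 21, 4]
Repeatedly take the smallest remaining element:
  Remaining [15, 10, 18, 14, -18, 21, 4] -> smallest is -18
  Remaining [15, 10, 18, 14, 21, 4] -> smallest is 4
  Remaining [15, 10, 18, 14, 21] -> smallest is 10
  Remaining [15, 18, 14, 21] -> smallest is 14
  Remaining [15, 18, 21] -> smallest is 15
  Remaining [18, 21] -> smallest is 18
  Remaining [21] -> smallest is 21
Collecting the picks in order gives the sorted list.
Final answer: [-18, 4, 10, 14, 15, 18, 21]


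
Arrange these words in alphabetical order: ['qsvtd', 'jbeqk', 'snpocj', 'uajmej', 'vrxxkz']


Compare strings character by character (the first differing letter decides):
  'jbeqk' < 'qsvtd' since 'j' < 'q' at position 1
  'qsvtd' < 'snpocj' since 'q' < 's' at position 1
  'snpocj' < 'uajmej' since 's' < 'u' at position 1
  'uajmej' < 'vrxxkz' since 'u' < 'v' at position 1
Chaining these comparisons gives the alphabetical order.
Final answer: ['jbeqk', 'qsvtd', 'snpocj', 'uajmej', 'vrxxkz']


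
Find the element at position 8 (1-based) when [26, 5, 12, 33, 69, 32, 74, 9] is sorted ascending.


Sort ascending: [5, 9, 12, 26, 32, 33, 69, 74]
The 8th element (1-indexed) is at index 7.
Value = 74
Final answer: 74


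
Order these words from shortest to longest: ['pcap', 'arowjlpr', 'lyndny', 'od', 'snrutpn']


Compute lengths:
  'pcap' has length 4
  'arowjlpr' has length 8
  'lyndny' has length 6
  'od' has length 2
  'snrutpn' has length 7
Lengths in increasing order: 2 < 4 < 6 < 7 < 8
Listing the words in that order gives the answer.
Final answer: ['od', 'pcap', 'lyndny', 'snrutpn', 'arowjlpr']


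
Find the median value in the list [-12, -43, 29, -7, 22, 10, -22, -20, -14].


First, sort the list: [-43, -22, -20, -14, -12, -7, 10, 22, 29]
The list has 9 elements (odd count).
The middle index is 4 (0-based), and the element there is -12.
Final answer: -12


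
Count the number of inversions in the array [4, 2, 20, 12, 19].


For each element, count the later elements that are smaller than it:
  4 (index 0): smaller elements after it = [2] -> 1
  2 (index 1): smaller elements after it = [] -> 0
  20 (index 2): smaller elements after it = [12, 19] -> 2
  12 (index 3): smaller elements after it = [] -> 0
Total inversions = 1 + 0 + 2 + 0 = 3
Final answer: 3


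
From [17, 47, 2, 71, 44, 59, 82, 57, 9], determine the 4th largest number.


Sort descending: [82, 71, 59, 57, 47, 44, 17, 9, 2]
The 4th element (1-indexed) is at index 3.
Value = 57
Final answer: 57


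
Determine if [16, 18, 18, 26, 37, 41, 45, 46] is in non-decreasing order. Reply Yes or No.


Check consecutive pairs:
  16 <= 18? True
  18 <= 18? True
  18 <= 26? True
  26 <= 37? True
  37 <= 41? True
  41 <= 45? True
  45 <= 46? True
Every consecutive pair is in order, so the list is non-decreasing.
Final answer: Yes


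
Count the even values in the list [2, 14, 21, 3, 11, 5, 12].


Check each element:
  2 is even
  14 is even
  21 is odd
  3 is odd
  11 is odd
  5 is odd
  12 is even
Evens: [2, 14, 12]
Count of evens = 3
Final answer: 3


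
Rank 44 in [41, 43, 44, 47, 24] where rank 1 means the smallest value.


Sort ascending: [24, 41, 43, 44, 47]
Find 44 in the sorted list.
44 is at position 4 (1-indexed).
Final answer: 4


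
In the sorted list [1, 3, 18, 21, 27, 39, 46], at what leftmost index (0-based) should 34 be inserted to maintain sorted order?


List is sorted: [1, 3, 18, 21, 27, 39, 46]
We need the leftmost position where 34 can be inserted, i.e. the first index whose element is >= 34 (or the end of the list if none is).
Binary search with low=0, high=7 (0-based indices):
  low=0, high=7, mid=3: a[3]=21 < 34, so low = 4
  low=4, high=7, mid=5: a[5]=39 >= 34, so high = 5
  low=4, high=5, mid=4: a[4]=27 < 34, so low = 5
Now low = high = 5, so the insertion index is 5.
Final answer: 5


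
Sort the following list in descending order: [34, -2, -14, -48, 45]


Original list: [34, -2, -14, -48, 45]
Repeatedly take the largest remaining element:
  Remaining [34, -2, -14, -48, 45] -> largest is 45
  Remaining [34, -2, -14, -48] -> largest is 34
  Remaining [-2, -14, -48] -> largest is -2
  Remaining [-14, -48] -> largest is -14
  Remaining [-48] -> largest is -48
Collecting the picks in order gives the descending list.
Final answer: [45, 34, -2, -14, -48]


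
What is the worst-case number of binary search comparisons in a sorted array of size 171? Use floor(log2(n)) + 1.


Binary search halves the search space each step.
Maximum comparisons = floor(log2(171)) + 1
log2(171) = 7.4179
floor(log2(171)) = 7, so 7 + 1 = 8
Final answer: 8


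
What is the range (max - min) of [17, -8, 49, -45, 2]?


Maximum value: 49
Minimum value: -45
Range = 49 - (-45) = 94
Final answer: 94


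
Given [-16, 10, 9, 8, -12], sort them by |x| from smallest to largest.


Compute absolute values:
  |-16| = 16
  |10| = 10
  |9| = 9
  |8| = 8
  |-12| = 12
Absolute values in increasing order: 8 < 9 < 10 < 12 < 16
Listing the original numbers in that order gives the answer.
Final answer: [8, 9, 10, -12, -16]


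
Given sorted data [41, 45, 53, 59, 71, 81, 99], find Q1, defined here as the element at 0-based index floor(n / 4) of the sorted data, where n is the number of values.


The list has n = 7 elements.
Q1 index = floor(7 / 4) = floor(1.75) = 1
Counting from index 0 in the sorted data, the element at index 1 is 45.
Final answer: 45


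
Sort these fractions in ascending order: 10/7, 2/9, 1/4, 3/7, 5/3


Convert to decimal for comparison:
  10/7 = 1.4286
  2/9 = 0.2222
  1/4 = 0.25
  3/7 = 0.4286
  5/3 = 1.6667
Decimals in increasing order: 0.2222 < 0.25 < 0.4286 < 1.4286 < 1.6667
Writing each back as its fraction gives the sorted order.
Final answer: 2/9, 1/4, 3/7, 10/7, 5/3


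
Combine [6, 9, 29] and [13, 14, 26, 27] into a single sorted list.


List A: [6, 9, 29]
List B: [13, 14, 26, 27]
Repeatedly compare the front elements and take the smaller:
  6 vs 13 -> take 6
  9 vs 13 -> take 9
  29 vs 13 -> take 13
  29 vs 14 -> take 14
  29 vs 26 -> take 26
  29 vs 27 -> take 27
  B is exhausted; append the rest of A: [29]
Final answer: [6, 9, 13, 14, 26, 27, 29]


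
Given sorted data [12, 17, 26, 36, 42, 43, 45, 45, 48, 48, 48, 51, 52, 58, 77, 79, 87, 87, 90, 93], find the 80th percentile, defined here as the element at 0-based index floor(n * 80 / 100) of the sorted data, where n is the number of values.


The dataset has n = 20 elements.
Index = floor(20 * 80 / 100) = floor(1600 / 100) = floor(16) = 16
Counting from index 0 in the sorted data, the element at index 16 is 87.
Final answer: 87


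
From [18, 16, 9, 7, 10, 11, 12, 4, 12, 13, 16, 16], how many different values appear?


List all unique values:
Distinct values: [4, 7, 9, 10, 11, 12, 13, 16, 18]
Count = 9
Final answer: 9


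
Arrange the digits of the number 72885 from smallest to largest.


The number 72885 has digits: 7, 2, 8, 8, 5
Sorted: 2, 5, 7, 8, 8
Joining the sorted digits gives the result.
Final answer: 25788


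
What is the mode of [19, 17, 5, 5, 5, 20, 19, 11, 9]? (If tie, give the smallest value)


Count the frequency of each value:
  5 appears 3 time(s)
  9 appears 1 time(s)
  11 appears 1 time(s)
  17 appears 1 time(s)
  19 appears 2 time(s)
  20 appears 1 time(s)
Maximum frequency is 3.
Only 5 reaches that frequency, so it is the mode.
Final answer: 5


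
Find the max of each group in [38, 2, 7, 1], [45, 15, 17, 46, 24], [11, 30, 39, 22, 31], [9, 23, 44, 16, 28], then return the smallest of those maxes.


Find max of each group:
  Group 1: [38, 2, 7, 1] -> max = 38
  Group 2: [45, 15, 17, 46, 24] -> max = 46
  Group 3: [11, 30, 39, 22, 31] -> max = 39
  Group 4: [9, 23, 44, 16, 28] -> max = 44
Maxes: [38, 46, 39, 44]
Minimum of maxes = 38
Final answer: 38


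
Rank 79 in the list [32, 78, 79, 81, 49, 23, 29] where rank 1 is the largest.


Sort descending: [81, 79, 78, 49, 32, 29, 23]
Find 79 in the sorted list.
79 is at position 2.
Final answer: 2


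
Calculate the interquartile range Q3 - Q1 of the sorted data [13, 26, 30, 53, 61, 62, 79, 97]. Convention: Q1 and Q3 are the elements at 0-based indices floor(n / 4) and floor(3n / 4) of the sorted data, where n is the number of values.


The data has n = 8 elements.
Q1 index = floor(8 / 4) = floor(2) = 2; Q3 index = floor(3 * 8 / 4) = floor(6) = 6
Q1 = element at index 2 = 30
Q3 = element at index 6 = 79
IQR = 79 - 30 = 49
Final answer: 49


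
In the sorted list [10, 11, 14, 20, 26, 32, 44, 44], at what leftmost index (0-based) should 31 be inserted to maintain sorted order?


List is sorted: [10, 11, 14, 20, 26, 32, 44, 44]
We need the leftmost position where 31 can be inserted, i.e. the first index whose element is >= 31 (or the end of the list if none is).
Binary search with low=0, high=8 (0-based indices):
  low=0, high=8, mid=4: a[4]=26 < 31, so low = 5
  low=5, high=8, mid=6: a[6]=44 >= 31, so high = 6
  low=5, high=6, mid=5: a[5]=32 >= 31, so high = 5
Now low = high = 5, so the insertion index is 5.
Final answer: 5


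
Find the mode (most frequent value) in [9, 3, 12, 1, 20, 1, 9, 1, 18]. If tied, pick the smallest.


Count the frequency of each value:
  1 appears 3 time(s)
  3 appears 1 time(s)
  9 appears 2 time(s)
  12 appears 1 time(s)
  18 appears 1 time(s)
  20 appears 1 time(s)
Maximum frequency is 3.
Only 1 reaches that frequency, so it is the mode.
Final answer: 1


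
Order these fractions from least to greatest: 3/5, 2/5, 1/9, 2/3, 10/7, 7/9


Convert to decimal for comparison:
  3/5 = 0.6
  2/5 = 0.4
  1/9 = 0.1111
  2/3 = 0.6667
  10/7 = 1.4286
  7/9 = 0.7778
Decimals in increasing order: 0.1111 < 0.4 < 0.6 < 0.6667 < 0.7778 < 1.4286
Writing each back as its fraction gives the sorted order.
Final answer: 1/9, 2/5, 3/5, 2/3, 7/9, 10/7


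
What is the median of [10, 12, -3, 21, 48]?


First, sort the list: [-3, 10, 12, 21, 48]
The list has 5 elements (odd count).
The middle index is 2 (0-based), and the element there is 12.
Final answer: 12


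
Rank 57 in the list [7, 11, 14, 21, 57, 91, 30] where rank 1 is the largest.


Sort descending: [91, 57, 30, 21, 14, 11, 7]
Find 57 in the sorted list.
57 is at position 2.
Final answer: 2


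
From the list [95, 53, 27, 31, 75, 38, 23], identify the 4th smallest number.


Sort ascending: [23, 27, 31, 38, 53, 75, 95]
The 4th element (1-indexed) is at index 3.
Value = 38
Final answer: 38


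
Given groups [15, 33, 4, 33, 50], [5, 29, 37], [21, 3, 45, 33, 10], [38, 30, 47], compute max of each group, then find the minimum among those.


Find max of each group:
  Group 1: [15, 33, 4, 33, 50] -> max = 50
  Group 2: [5, 29, 37] -> max = 37
  Group 3: [21, 3, 45, 33, 10] -> max = 45
  Group 4: [38, 30, 47] -> max = 47
Maxes: [50, 37, 45, 47]
Minimum of maxes = 37
Final answer: 37


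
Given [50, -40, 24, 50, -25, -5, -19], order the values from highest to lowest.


Original list: [50, -40, 24, 50, -25, -5, -19]
Repeatedly take the largest remaining element:
  Remaining [50, -40, 24, 50, -25, -5, -19] -> largest is 50
  Remaining [-40, 24, 50, -25, -5, -19] -> largest is 50
  Remaining [-40, 24, -25, -5, -19] -> largest is 24
  Remaining [-40, -25, -5, -19] -> largest is -5
  Remaining [-40, -25, -19] -> largest is -19
  Remaining [-40, -25] -> largest is -25
  Remaining [-40] -> largest is -40
Collecting the picks in order gives the descending list.
Final answer: [50, 50, 24, -5, -19, -25, -40]


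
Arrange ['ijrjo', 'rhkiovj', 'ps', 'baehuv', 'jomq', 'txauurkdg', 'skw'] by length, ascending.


Compute lengths:
  'ijrjo' has length 5
  'rhkiovj' has length 7
  'ps' has length 2
  'baehuv' has length 6
  'jomq' has length 4
  'txauurkdg' has length 9
  'skw' has length 3
Lengths in increasing order: 2 < 3 < 4 < 5 < 6 < 7 < 9
Listing the words in that order gives the answer.
Final answer: ['ps', 'skw', 'jomq', 'ijrjo', 'baehuv', 'rhkiovj', 'txauurkdg']


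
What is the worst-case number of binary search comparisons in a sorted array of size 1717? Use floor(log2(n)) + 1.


Binary search halves the search space each step.
Maximum comparisons = floor(log2(1717)) + 1
log2(1717) = 10.7457
floor(log2(1717)) = 10, so 10 + 1 = 11
Final answer: 11


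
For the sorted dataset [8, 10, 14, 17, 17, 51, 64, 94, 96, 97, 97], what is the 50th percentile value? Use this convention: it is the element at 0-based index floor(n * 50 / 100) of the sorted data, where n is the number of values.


The dataset has n = 11 elements.
Index = floor(11 * 50 / 100) = floor(550 / 100) = floor(5.5) = 5
Counting from index 0 in the sorted data, the element at index 5 is 51.
Final answer: 51


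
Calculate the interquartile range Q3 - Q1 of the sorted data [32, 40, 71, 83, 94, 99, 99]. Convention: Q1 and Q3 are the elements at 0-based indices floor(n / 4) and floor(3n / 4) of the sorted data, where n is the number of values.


The data has n = 7 elements.
Q1 index = floor(7 / 4) = floor(1.75) = 1; Q3 index = floor(3 * 7 / 4) = floor(5.25) = 5
Q1 = element at index 1 = 40
Q3 = element at index 5 = 99
IQR = 99 - 40 = 59
Final answer: 59


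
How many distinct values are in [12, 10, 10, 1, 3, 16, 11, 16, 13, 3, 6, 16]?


List all unique values:
Distinct values: [1, 3, 6, 10, 11, 12, 13, 16]
Count = 8
Final answer: 8


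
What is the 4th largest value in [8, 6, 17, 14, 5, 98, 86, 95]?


Sort descending: [98, 95, 86, 17, 14, 8, 6, 5]
The 4th element (1-indexed) is at index 3.
Value = 17
Final answer: 17


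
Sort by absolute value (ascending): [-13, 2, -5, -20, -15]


Compute absolute values:
  |-13| = 13
  |2| = 2
  |-5| = 5
  |-20| = 20
  |-15| = 15
Absolute values in increasing order: 2 < 5 < 13 < 15 < 20
Listing the original numbers in that order gives the answer.
Final answer: [2, -5, -13, -15, -20]


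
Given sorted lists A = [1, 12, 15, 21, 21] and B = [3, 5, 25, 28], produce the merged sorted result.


List A: [1, 12, 15, 21, 21]
List B: [3, 5, 25, 28]
Repeatedly compare the front elements and take the smaller:
  1 vs 3 -> take 1
  12 vs 3 -> take 3
  12 vs 5 -> take 5
  12 vs 25 -> take 12
  15 vs 25 -> take 15
  21 vs 25 -> take 21
  21 vs 25 -> take 21
  A is exhausted; append the rest of B: [25, 28]
Final answer: [1, 3, 5, 12, 15, 21, 21, 25, 28]


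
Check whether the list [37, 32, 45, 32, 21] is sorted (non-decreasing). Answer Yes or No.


Check consecutive pairs:
  37 <= 32? False
  32 <= 45? True
  45 <= 32? False
  32 <= 21? False
3 consecutive pair(s) are out of order, so the list is not sorted.
Final answer: No


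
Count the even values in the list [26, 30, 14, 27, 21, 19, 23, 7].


Check each element:
  26 is even
  30 is even
  14 is even
  27 is odd
  21 is odd
  19 is odd
  23 is odd
  7 is odd
Evens: [26, 30, 14]
Count of evens = 3
Final answer: 3


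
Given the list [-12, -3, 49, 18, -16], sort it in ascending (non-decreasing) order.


Original list: [-12, -3, 49, 18, -16]
Repeatedly take the smallest remaining element:
  Remaining [-12, -3, 49, 18, -16] -> smallest is -16
  Remaining [-12, -3, 49, 18] -> smallest is -12
  Remaining [-3, 49, 18] -> smallest is -3
  Remaining [49, 18] -> smallest is 18
  Remaining [49] -> smallest is 49
Collecting the picks in order gives the sorted list.
Final answer: [-16, -12, -3, 18, 49]


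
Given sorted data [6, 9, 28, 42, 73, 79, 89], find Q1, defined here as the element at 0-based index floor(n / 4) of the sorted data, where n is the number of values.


The list has n = 7 elements.
Q1 index = floor(7 / 4) = floor(1.75) = 1
Counting from index 0 in the sorted data, the element at index 1 is 9.
Final answer: 9


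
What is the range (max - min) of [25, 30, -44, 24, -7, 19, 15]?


Maximum value: 30
Minimum value: -44
Range = 30 - (-44) = 74
Final answer: 74


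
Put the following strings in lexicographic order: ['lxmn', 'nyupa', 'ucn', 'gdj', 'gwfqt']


Compare strings character by character (the first differing letter decides):
  'gdj' < 'gwfqt' since 'd' < 'w' at position 2
  'gwfqt' < 'lxmn' since 'g' < 'l' at position 1
  'lxmn' < 'nyupa' since 'l' < 'n' at position 1
  'nyupa' < 'ucn' since 'n' < 'u' at position 1
Chaining these comparisons gives the alphabetical order.
Final answer: ['gdj', 'gwfqt', 'lxmn', 'nyupa', 'ucn']


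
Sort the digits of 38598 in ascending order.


The number 38598 has digits: 3, 8, 5, 9, 8
Sorted: 3, 5, 8, 8, 9
Joining the sorted digits gives the result.
Final answer: 35889


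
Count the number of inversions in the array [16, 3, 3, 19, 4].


For each element, count the later elements that are smaller than it:
  16 (index 0): smaller elements after it = [3, 3, 4] -> 3
  3 (index 1): smaller elements after it = [] -> 0
  3 (index 2): smaller elements after it = [] -> 0
  19 (index 3): smaller elements after it = [4] -> 1
Total inversions = 3 + 0 + 0 + 1 = 4
Final answer: 4


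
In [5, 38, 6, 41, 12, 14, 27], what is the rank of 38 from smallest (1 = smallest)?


Sort ascending: [5, 6, 12, 14, 27, 38, 41]
Find 38 in the sorted list.
38 is at position 6 (1-indexed).
Final answer: 6


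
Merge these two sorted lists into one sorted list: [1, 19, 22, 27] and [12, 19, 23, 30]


List A: [1, 19, 22, 27]
List B: [12, 19, 23, 30]
Repeatedly compare the front elements and take the smaller:
  1 vs 12 -> take 1
  19 vs 12 -> take 12
  19 vs 19 -> take 19
  22 vs 19 -> take 19
  22 vs 23 -> take 22
  27 vs 23 -> take 23
  27 vs 30 -> take 27
  A is exhausted; append the rest of B: [30]
Final answer: [1, 12, 19, 19, 22, 23, 27, 30]


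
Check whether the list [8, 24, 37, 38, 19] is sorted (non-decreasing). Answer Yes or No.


Check consecutive pairs:
  8 <= 24? True
  24 <= 37? True
  37 <= 38? True
  38 <= 19? False
1 consecutive pair(s) are out of order, so the list is not sorted.
Final answer: No


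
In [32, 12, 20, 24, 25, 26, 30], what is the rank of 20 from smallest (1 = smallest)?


Sort ascending: [12, 20, 24, 25, 26, 30, 32]
Find 20 in the sorted list.
20 is at position 2 (1-indexed).
Final answer: 2


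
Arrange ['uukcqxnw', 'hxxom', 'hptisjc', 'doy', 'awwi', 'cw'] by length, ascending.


Compute lengths:
  'uukcqxnw' has length 8
  'hxxom' has length 5
  'hptisjc' has length 7
  'doy' has length 3
  'awwi' has length 4
  'cw' has length 2
Lengths in increasing order: 2 < 3 < 4 < 5 < 7 < 8
Listing the words in that order gives the answer.
Final answer: ['cw', 'doy', 'awwi', 'hxxom', 'hptisjc', 'uukcqxnw']


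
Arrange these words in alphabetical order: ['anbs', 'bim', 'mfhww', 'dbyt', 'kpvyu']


Compare strings character by character (the first differing letter decides):
  'anbs' < 'bim' since 'a' < 'b' at position 1
  'bim' < 'dbyt' since 'b' < 'd' at position 1
  'dbyt' < 'kpvyu' since 'd' < 'k' at position 1
  'kpvyu' < 'mfhww' since 'k' < 'm' at position 1
Chaining these comparisons gives the alphabetical order.
Final answer: ['anbs', 'bim', 'dbyt', 'kpvyu', 'mfhww']


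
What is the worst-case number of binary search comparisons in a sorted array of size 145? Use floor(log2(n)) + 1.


Binary search halves the search space each step.
Maximum comparisons = floor(log2(145)) + 1
log2(145) = 7.1799
floor(log2(145)) = 7, so 7 + 1 = 8
Final answer: 8


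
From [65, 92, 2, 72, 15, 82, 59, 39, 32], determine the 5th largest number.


Sort descending: [92, 82, 72, 65, 59, 39, 32, 15, 2]
The 5th element (1-indexed) is at index 4.
Value = 59
Final answer: 59


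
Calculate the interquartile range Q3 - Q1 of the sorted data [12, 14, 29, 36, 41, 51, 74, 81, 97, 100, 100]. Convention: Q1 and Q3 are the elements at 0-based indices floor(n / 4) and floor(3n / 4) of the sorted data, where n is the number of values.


The data has n = 11 elements.
Q1 index = floor(11 / 4) = floor(2.75) = 2; Q3 index = floor(3 * 11 / 4) = floor(8.25) = 8
Q1 = element at index 2 = 29
Q3 = element at index 8 = 97
IQR = 97 - 29 = 68
Final answer: 68


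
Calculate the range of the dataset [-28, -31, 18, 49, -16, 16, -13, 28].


Maximum value: 49
Minimum value: -31
Range = 49 - (-31) = 80
Final answer: 80


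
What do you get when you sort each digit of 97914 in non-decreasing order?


The number 97914 has digits: 9, 7, 9, 1, 4
Sorted: 1, 4, 7, 9, 9
Joining the sorted digits gives the result.
Final answer: 14799


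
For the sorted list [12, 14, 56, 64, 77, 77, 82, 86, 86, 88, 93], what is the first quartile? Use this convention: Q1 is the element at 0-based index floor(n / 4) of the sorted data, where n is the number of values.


The list has n = 11 elements.
Q1 index = floor(11 / 4) = floor(2.75) = 2
Counting from index 0 in the sorted data, the element at index 2 is 56.
Final answer: 56


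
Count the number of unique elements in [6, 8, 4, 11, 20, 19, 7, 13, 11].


List all unique values:
Distinct values: [4, 6, 7, 8, 11, 13, 19, 20]
Count = 8
Final answer: 8


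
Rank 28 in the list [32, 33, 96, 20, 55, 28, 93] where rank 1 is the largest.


Sort descending: [96, 93, 55, 33, 32, 28, 20]
Find 28 in the sorted list.
28 is at position 6.
Final answer: 6


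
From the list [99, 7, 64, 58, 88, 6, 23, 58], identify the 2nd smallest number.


Sort ascending: [6, 7, 23, 58, 58, 64, 88, 99]
The 2nd element (1-indexed) is at index 1.
Value = 7
Final answer: 7


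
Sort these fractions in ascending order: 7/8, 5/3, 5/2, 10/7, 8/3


Convert to decimal for comparison:
  7/8 = 0.875
  5/3 = 1.6667
  5/2 = 2.5
  10/7 = 1.4286
  8/3 = 2.6667
Decimals in increasing order: 0.875 < 1.4286 < 1.6667 < 2.5 < 2.6667
Writing each back as its fraction gives the sorted order.
Final answer: 7/8, 10/7, 5/3, 5/2, 8/3


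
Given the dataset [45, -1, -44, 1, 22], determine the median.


First, sort the list: [-44, -1, 1, 22, 45]
The list has 5 elements (odd count).
The middle index is 2 (0-based), and the element there is 1.
Final answer: 1


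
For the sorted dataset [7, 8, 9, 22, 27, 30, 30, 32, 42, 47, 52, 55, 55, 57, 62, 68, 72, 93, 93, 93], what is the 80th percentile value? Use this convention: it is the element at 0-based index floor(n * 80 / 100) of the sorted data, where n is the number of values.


The dataset has n = 20 elements.
Index = floor(20 * 80 / 100) = floor(1600 / 100) = floor(16) = 16
Counting from index 0 in the sorted data, the element at index 16 is 72.
Final answer: 72


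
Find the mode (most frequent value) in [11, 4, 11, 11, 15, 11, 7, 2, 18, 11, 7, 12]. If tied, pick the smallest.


Count the frequency of each value:
  2 appears 1 time(s)
  4 appears 1 time(s)
  7 appears 2 time(s)
  11 appears 5 time(s)
  12 appears 1 time(s)
  15 appears 1 time(s)
  18 appears 1 time(s)
Maximum frequency is 5.
Only 11 reaches that frequency, so it is the mode.
Final answer: 11


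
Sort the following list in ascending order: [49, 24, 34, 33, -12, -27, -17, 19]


Original list: [49, 24, 34, 33, -12, -27, -17, 19]
Repeatedly take the smallest remaining element:
  Remaining [49, 24, 34, 33, -12, -27, -17, 19] -> smallest is -27
  Remaining [49, 24, 34, 33, -12, -17, 19] -> smallest is -17
  Remaining [49, 24, 34, 33, -12, 19] -> smallest is -12
  Remaining [49, 24, 34, 33, 19] -> smallest is 19
  Remaining [49, 24, 34, 33] -> smallest is 24
  Remaining [49, 34, 33] -> smallest is 33
  Remaining [49, 34] -> smallest is 34
  Remaining [49] -> smallest is 49
Collecting the picks in order gives the sorted list.
Final answer: [-27, -17, -12, 19, 24, 33, 34, 49]


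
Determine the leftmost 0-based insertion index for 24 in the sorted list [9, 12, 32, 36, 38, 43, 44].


List is sorted: [9, 12, 32, 36, 38, 43, 44]
We need the leftmost position where 24 can be inserted, i.e. the first index whose element is >= 24 (or the end of the list if none is).
Binary search with low=0, high=7 (0-based indices):
  low=0, high=7, mid=3: a[3]=36 >= 24, so high = 3
  low=0, high=3, mid=1: a[1]=12 < 24, so low = 2
  low=2, high=3, mid=2: a[2]=32 >= 24, so high = 2
Now low = high = 2, so the insertion index is 2.
Final answer: 2


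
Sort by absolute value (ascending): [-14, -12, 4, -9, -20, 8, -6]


Compute absolute values:
  |-14| = 14
  |-12| = 12
  |4| = 4
  |-9| = 9
  |-20| = 20
  |8| = 8
  |-6| = 6
Absolute values in increasing order: 4 < 6 < 8 < 9 < 12 < 14 < 20
Listing the original numbers in that order gives the answer.
Final answer: [4, -6, 8, -9, -12, -14, -20]


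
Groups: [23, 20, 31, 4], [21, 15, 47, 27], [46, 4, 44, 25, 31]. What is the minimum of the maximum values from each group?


Find max of each group:
  Group 1: [23, 20, 31, 4] -> max = 31
  Group 2: [21, 15, 47, 27] -> max = 47
  Group 3: [46, 4, 44, 25, 31] -> max = 46
Maxes: [31, 47, 46]
Minimum of maxes = 31
Final answer: 31


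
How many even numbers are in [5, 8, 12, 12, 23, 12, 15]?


Check each element:
  5 is odd
  8 is even
  12 is even
  12 is even
  23 is odd
  12 is even
  15 is odd
Evens: [8, 12, 12, 12]
Count of evens = 4
Final answer: 4


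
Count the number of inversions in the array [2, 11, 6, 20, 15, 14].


For each element, count the later elements that are smaller than it:
  2 (index 0): smaller elements after it = [] -> 0
  11 (index 1): smaller elements after it = [6] -> 1
  6 (index 2): smaller elements after it = [] -> 0
  20 (index 3): smaller elements after it = [15, 14] -> 2
  15 (index 4): smaller elements after it = [14] -> 1
Total inversions = 0 + 1 + 0 + 2 + 1 = 4
Final answer: 4


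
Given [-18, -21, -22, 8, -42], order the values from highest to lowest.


Original list: [-18, -21, -22, 8, -42]
Repeatedly take the largest remaining element:
  Remaining [-18, -21, -22, 8, -42] -> largest is 8
  Remaining [-18, -21, -22, -42] -> largest is -18
  Remaining [-21, -22, -42] -> largest is -21
  Remaining [-22, -42] -> largest is -22
  Remaining [-42] -> largest is -42
Collecting the picks in order gives the descending list.
Final answer: [8, -18, -21, -22, -42]


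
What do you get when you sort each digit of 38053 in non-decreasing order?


The number 38053 has digits: 3, 8, 0, 5, 3
Sorted: 0, 3, 3, 5, 8
Joining the sorted digits gives the result.
Final answer: 03358


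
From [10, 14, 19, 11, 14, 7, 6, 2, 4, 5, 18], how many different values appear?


List all unique values:
Distinct values: [2, 4, 5, 6, 7, 10, 11, 14, 18, 19]
Count = 10
Final answer: 10


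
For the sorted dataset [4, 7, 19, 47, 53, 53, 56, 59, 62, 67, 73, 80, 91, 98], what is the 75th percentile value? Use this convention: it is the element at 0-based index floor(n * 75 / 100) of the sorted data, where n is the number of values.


The dataset has n = 14 elements.
Index = floor(14 * 75 / 100) = floor(1050 / 100) = floor(10.5) = 10
Counting from index 0 in the sorted data, the element at index 10 is 73.
Final answer: 73


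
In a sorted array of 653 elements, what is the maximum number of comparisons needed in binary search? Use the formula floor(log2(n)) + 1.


Binary search halves the search space each step.
Maximum comparisons = floor(log2(653)) + 1
log2(653) = 9.3509
floor(log2(653)) = 9, so 9 + 1 = 10
Final answer: 10


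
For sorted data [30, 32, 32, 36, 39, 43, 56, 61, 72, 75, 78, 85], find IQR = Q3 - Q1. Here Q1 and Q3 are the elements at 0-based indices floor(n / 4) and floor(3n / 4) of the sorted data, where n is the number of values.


The data has n = 12 elements.
Q1 index = floor(12 / 4) = floor(3) = 3; Q3 index = floor(3 * 12 / 4) = floor(9) = 9
Q1 = element at index 3 = 36
Q3 = element at index 9 = 75
IQR = 75 - 36 = 39
Final answer: 39


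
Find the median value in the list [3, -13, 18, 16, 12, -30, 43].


First, sort the list: [-30, -13, 3, 12, 16, 18, 43]
The list has 7 elements (odd count).
The middle index is 3 (0-based), and the element there is 12.
Final answer: 12


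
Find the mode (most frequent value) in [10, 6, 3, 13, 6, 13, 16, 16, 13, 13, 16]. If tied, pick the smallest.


Count the frequency of each value:
  3 appears 1 time(s)
  6 appears 2 time(s)
  10 appears 1 time(s)
  13 appears 4 time(s)
  16 appears 3 time(s)
Maximum frequency is 4.
Only 13 reaches that frequency, so it is the mode.
Final answer: 13


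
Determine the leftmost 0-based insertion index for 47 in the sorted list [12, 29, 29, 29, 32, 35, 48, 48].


List is sorted: [12, 29, 29, 29, 32, 35, 48, 48]
We need the leftmost position where 47 can be inserted, i.e. the first index whose element is >= 47 (or the end of the list if none is).
Binary search with low=0, high=8 (0-based indices):
  low=0, high=8, mid=4: a[4]=32 < 47, so low = 5
  low=5, high=8, mid=6: a[6]=48 >= 47, so high = 6
  low=5, high=6, mid=5: a[5]=35 < 47, so low = 6
Now low = high = 6, so the insertion index is 6.
Final answer: 6


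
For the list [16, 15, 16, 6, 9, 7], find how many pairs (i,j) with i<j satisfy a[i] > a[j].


For each element, count the later elements that are smaller than it:
  16 (index 0): smaller elements after it = [15, 6, 9, 7] -> 4
  15 (index 1): smaller elements after it = [6, 9, 7] -> 3
  16 (index 2): smaller elements after it = [6, 9, 7] -> 3
  6 (index 3): smaller elements after it = [] -> 0
  9 (index 4): smaller elements after it = [7] -> 1
Total inversions = 4 + 3 + 3 + 0 + 1 = 11
Final answer: 11
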